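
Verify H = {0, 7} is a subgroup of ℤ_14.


Subgroup test for H = {0, 7} in (ℤ_14, +):
(1) 0 ∈ H? Yes
(2) Closure: for all a,b ∈ H, (a+b) mod 14 ∈ H? Yes
(3) Inverses: for all a ∈ H, -a mod 14 ∈ H? Yes

Yes, H is a subgroup of ℤ_14


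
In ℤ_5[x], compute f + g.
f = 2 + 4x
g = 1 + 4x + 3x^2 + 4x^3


Add coefficients mod 5:
x^0: 2 + 1 = 3 (mod 5)
x^1: 4 + 4 = 3 (mod 5)
x^2: 0 + 3 = 3 (mod 5)
x^3: 0 + 4 = 4 (mod 5)
Result: 3 + 3x + 3x^2 + 4x^3

f + g = 3 + 3x + 3x^2 + 4x^3


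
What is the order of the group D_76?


|D_n| = 2n (n rotations and n reflections)
|D_76| = 2×76 = 152

|D_76| = 152


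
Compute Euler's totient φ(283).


Factor n: 283 = 283
φ(n) = n · ∏(1 - 1/p) over distinct primes p | n
φ(283) = 283 · (1 - 1/283) = 282

φ(283) = 282


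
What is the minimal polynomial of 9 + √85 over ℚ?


Let α = 9 + √85. Then α - 9 = √85, so (α - 9)² = 85, giving α² - 18α - 4 = 0. Degree 2 and α ∉ ℚ, so this is the minimal polynomial.

Minimal polynomial: x² - 18x - 4


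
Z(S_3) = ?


Z(G) = {g ∈ G | gx = xg for all x ∈ G}
S_n is non-abelian for n ≥ 3; Z(S_3) is trivial

Z(S_3) = {e}


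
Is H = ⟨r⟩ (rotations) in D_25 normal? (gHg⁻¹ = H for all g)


H = ⟨r⟩ (rotations) in D_25
The rotation subgroup ⟨r⟩ has index 2 in D_25, so it is normal

Yes, normal subgroup


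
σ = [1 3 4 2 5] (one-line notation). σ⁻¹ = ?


To find σ⁻¹, swap domain and range:
σ(1) = 1 → σ⁻¹(1) = 1
σ(2) = 3 → σ⁻¹(3) = 2
σ(3) = 4 → σ⁻¹(4) = 3
σ(4) = 2 → σ⁻¹(2) = 4
σ(5) = 5 → σ⁻¹(5) = 5

σ⁻¹ = [1 4 2 3 5]


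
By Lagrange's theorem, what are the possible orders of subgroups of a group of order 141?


Lagrange's theorem: |H| divides |G|
|G| = 141
Divisors of 141: 1, 3, 47, 141

Possible subgroup orders: {1, 3, 47, 141}


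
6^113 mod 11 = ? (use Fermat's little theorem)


Fermat's little theorem: if p is prime and gcd(a,p)=1, then a^(p-1) ≡ 1 (mod p)
p = 11 is prime, gcd(6,11) = 1
Reduce exponent: 113 mod 10 = 3
So 6^113 ≡ 6^3 (mod 11)
6^3 mod 11 = 7

6^113 ≡ 7 (mod 11)


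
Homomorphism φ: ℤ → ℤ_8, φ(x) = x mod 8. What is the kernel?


Kernel = preimage of identity
ker(φ) = {x ∈ ℤ : x ≡ 0 (mod 8)} = 8ℤ = {0, ±8, ±16, ...}

ker(φ) = 8ℤ


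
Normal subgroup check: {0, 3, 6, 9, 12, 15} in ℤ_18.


H = {0, 3, 6, 9, 12, 15} in ℤ_18
ℤ_18 is abelian; every subgroup of an abelian group is normal

Yes, normal subgroup


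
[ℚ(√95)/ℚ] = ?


√95 has minimal polynomial x² - 95 (irreducible over ℚ since 95 is squarefree)

[ℚ(√95)/ℚ] = 2


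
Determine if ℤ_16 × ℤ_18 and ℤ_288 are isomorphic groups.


Comparing ℤ_16 × ℤ_18 and ℤ_288:
gcd(16,18) = 2 ≠ 1. Max element order in ℤ_16×ℤ_18 is lcm(16,18) = 144 < 288, so it has no element of order 288

No, ℤ_16 × ℤ_18 ≇ ℤ_288


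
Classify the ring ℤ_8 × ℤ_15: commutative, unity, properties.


Direct product ring; commutative with unity (1,1); but (1,0)·(0,1) = (0,0) gives zero divisors, so not an integral domain
Commutative: Yes
Integral domain: No
Has unity: Yes

ℤ_8 × ℤ_15: Commutative=Yes, Unity=Yes


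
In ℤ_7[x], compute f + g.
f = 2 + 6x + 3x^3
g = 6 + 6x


Add coefficients mod 7:
x^0: 2 + 6 = 1 (mod 7)
x^1: 6 + 6 = 5 (mod 7)
x^2: 0 + 0 = 0 (mod 7)
x^3: 3 + 0 = 3 (mod 7)
Result: 1 + 5x + 3x^3

f + g = 1 + 5x + 3x^3


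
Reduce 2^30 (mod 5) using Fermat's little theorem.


Fermat's little theorem: if p is prime and gcd(a,p)=1, then a^(p-1) ≡ 1 (mod p)
p = 5 is prime, gcd(2,5) = 1
Reduce exponent: 30 mod 4 = 2
So 2^30 ≡ 2^2 (mod 5)
2^2 mod 5 = 4

2^30 ≡ 4 (mod 5)


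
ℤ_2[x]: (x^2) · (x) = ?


Expand and collect like terms; reduce coefficients mod 2:
x^0: 0·0 = 0 ≡ 0 (mod 2)
x^1: 0·1 + 0·0 = 0 ≡ 0 (mod 2)
x^2: 0·1 + 1·0 = 0 ≡ 0 (mod 2)
x^3: 1·1 = 1 ≡ 1 (mod 2)
Result: x^3

f · g = x^3


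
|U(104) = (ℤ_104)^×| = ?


U(n) is the group of units mod n; |U(n)| = φ(n)
|U(104)| = φ(104) = 48

|U(104) = (ℤ_104)^×| = 48


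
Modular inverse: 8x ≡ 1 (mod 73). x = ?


Use the extended Euclidean algorithm to write 1 = 8·s + 73·t; then s mod 73 is the inverse.
Euclidean algorithm:
  8 = 0·73 + 8
  73 = 9·8 + 1
  8 = 8·1 + 0
gcd(8,73) = 1
Back-substitution gives: 8·(-9) + 73·(1) = 1
So 8⁻¹ ≡ -9 ≡ 64 (mod 73)
Check: 8 × 64 = 512 ≡ 1 (mod 73) ✓

8⁻¹ ≡ 64 (mod 73)


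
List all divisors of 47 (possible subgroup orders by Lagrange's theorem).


Lagrange's theorem: |H| divides |G|
|G| = 47
Divisors of 47: 1, 47

Possible subgroup orders: {1, 47}


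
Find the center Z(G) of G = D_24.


Z(G) = {g ∈ G | gx = xg for all x ∈ G}
For even n, Z(D_n) = {e, r^(n/2)}: the 180° rotation r^12 commutes with every reflection and rotation

Z(D_24) = {e, r^12}


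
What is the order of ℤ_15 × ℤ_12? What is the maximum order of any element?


|ℤ_15 × ℤ_12| = 15 × 12 = 180
Max element order = lcm(15,12) = 60
Cyclic? No (gcd=3)

|ℤ_15×ℤ_12| = 180, max element order = 60


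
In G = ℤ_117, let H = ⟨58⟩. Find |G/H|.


|⟨58⟩| = n / gcd(58, 117) = 117 / 1 = 117
H is normal (ℤ_117 is abelian).
|G/H| = |G| / |H| = 117 / 117 = 1

|G/H| = 1


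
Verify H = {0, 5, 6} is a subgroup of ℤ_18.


Subgroup test for H = {0, 5, 6} in (ℤ_18, +):
(1) 0 ∈ H? Yes
(2) Closure: for all a,b ∈ H, (a+b) mod 18 ∈ H? No  [counterexample: 5 + 5 = 10 ∉ H]
(3) Inverses: for all a ∈ H, -a mod 18 ∈ H? No

No, H is not a subgroup of ℤ_18


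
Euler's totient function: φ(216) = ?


Factor n: 216 = 2^3 × 3^3
φ(n) = n · ∏(1 - 1/p) over distinct primes p | n
φ(216) = 216 · (1 - 1/2) · (1 - 1/3) = 72

φ(216) = 72


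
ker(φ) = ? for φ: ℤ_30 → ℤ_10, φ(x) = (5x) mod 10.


Kernel = preimage of identity
ker(φ) = {x ∈ ℤ_30 : 5x ≡ 0 (mod 10)}. Since 10 | 30, φ is well-defined. The kernel is the cyclic subgroup ⟨2⟩ of ℤ_30 (order 15), i.e. {0, 2, 4, 6, 8, 10, 12, 14, 16, 18, 20, 22, 24, 26, 28}

ker(φ) = {0, 2, 4, 6, 8, 10, 12, 14, 16, 18, 20, 22, 24, 26, 28}


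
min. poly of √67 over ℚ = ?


√67 satisfies x² - 67 = 0, irreducible over ℚ since 67 is squarefree

Minimal polynomial: x² - 67


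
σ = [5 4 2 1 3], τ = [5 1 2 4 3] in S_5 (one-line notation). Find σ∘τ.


σ∘τ: apply τ first, then σ
1 →τ 5 →σ 3
2 →τ 1 →σ 5
3 →τ 2 →σ 4
4 →τ 4 →σ 1
5 →τ 3 →σ 2

σ∘τ = [3 5 4 1 2]


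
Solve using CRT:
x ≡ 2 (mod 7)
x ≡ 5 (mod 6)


m₁ = 7, m₂ = 6, gcd = 1, so CRT applies. M = m₁·m₂ = 42
Let M₁ = M/m₁ = 6, M₂ = M/m₂ = 7
Find y₁ ≡ M₁⁻¹ (mod m₁): 6⁻¹ ≡ 6 (mod 7)
Find y₂ ≡ M₂⁻¹ (mod m₂): 7⁻¹ ≡ 1 (mod 6)
x = a₁·M₁·y₁ + a₂·M₂·y₂ = 2·6·6 + 5·7·1 = 107
Reduce mod 42: x ≡ 23
Check: 23 mod 7 = 2 ✓, 23 mod 6 = 5 ✓

x ≡ 23 (mod 42)


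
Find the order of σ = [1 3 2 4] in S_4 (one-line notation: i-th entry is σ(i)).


Cycle decomposition: (2 3)
Cycle lengths: 2
Order = lcm(2) = 2

ord(σ) = 2


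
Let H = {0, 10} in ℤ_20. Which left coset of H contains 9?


9 + H = {9 + h (mod 20) : h ∈ H}
9+0=9, 9+10=19

9 + H = {9, 19}


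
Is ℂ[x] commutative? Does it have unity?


Polynomial ring over ℂ (an integral domain) is a commutative integral domain with unity 1
Commutative: Yes
Integral domain: Yes
Has unity: Yes

ℂ[x]: Commutative=Yes, Unity=Yes


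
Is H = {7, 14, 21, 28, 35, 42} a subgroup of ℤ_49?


Subgroup test for H = {7, 14, 21, 28, 35, 42} in (ℤ_49, +):
(1) 0 ∈ H? No
(2) Closure: for all a,b ∈ H, (a+b) mod 49 ∈ H? No  [counterexample: 7 + 42 = 0 ∉ H]
(3) Inverses: for all a ∈ H, -a mod 49 ∈ H? Yes

No, H is not a subgroup of ℤ_49


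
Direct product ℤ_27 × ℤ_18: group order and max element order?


|ℤ_27 × ℤ_18| = 27 × 18 = 486
Max element order = lcm(27,18) = 54
Cyclic? No (gcd=9)

|ℤ_27×ℤ_18| = 486, max element order = 54


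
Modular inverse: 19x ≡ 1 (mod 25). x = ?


Use the extended Euclidean algorithm to write 1 = 19·s + 25·t; then s mod 25 is the inverse.
Euclidean algorithm:
  19 = 0·25 + 19
  25 = 1·19 + 6
  19 = 3·6 + 1
  6 = 6·1 + 0
gcd(19,25) = 1
Back-substitution gives: 19·(4) + 25·(-3) = 1
So 19⁻¹ ≡ 4 ≡ 4 (mod 25)
Check: 19 × 4 = 76 ≡ 1 (mod 25) ✓

19⁻¹ ≡ 4 (mod 25)


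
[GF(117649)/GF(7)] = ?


GF(117649) = GF(7^6), so the extension degree is 6

[GF(117649)/GF(7)] = 6


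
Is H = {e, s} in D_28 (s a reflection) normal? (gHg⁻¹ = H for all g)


H = {e, s} in D_28 (s a reflection)
r·s·r⁻¹ = sr⁻² ≠ s for n ≥ 3, so {e, s} is not closed under conjugation

No, not a normal subgroup


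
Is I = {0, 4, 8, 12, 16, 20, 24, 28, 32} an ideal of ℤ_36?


Check ideal conditions for I = {0, 4, 8, 12, 16, 20, 24, 28, 32} in ℤ_36:
(1) I is an additive subgroup? Yes
(2) For r ∈ ℤ_36 and a ∈ I: r·a ∈ I? Yes

Yes, I is an ideal of ℤ_36


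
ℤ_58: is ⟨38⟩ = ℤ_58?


g generates ℤ_n iff gcd(g, n) = 1
gcd(38, 58) = 2
Since gcd = 2 ≠ 1, ⟨38⟩ has order 29 < 58, so 38 is not a generator.

No, 38 does not generate ℤ_58


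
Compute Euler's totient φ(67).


Factor n: 67 = 67
φ(n) = n · ∏(1 - 1/p) over distinct primes p | n
φ(67) = 67 · (1 - 1/67) = 66

φ(67) = 66


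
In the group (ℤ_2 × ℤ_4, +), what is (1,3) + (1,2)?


Operation: componentwise addition mod (2, 4)
(1,3) + (1,2) = ((a₁+b₁) mod 2, (a₂+b₂) mod 4) with a = (1,3), b = (1,2)

(1,3) + (1,2) = (0,1)


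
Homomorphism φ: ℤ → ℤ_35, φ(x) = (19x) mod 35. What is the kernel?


Kernel = preimage of identity
ker(φ) = {x ∈ ℤ : 19x ≡ 0 (mod 35)}. gcd(19,35) = 1, so 19x ≡ 0 (mod 35) ⟺ x ≡ 0 (mod 35/1 = 35). Hence ker(φ) = 35ℤ

ker(φ) = 35ℤ


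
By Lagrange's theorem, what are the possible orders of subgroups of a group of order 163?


Lagrange's theorem: |H| divides |G|
|G| = 163
Divisors of 163: 1, 163

Possible subgroup orders: {1, 163}


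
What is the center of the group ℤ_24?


Z(G) = {g ∈ G | gx = xg for all x ∈ G}
ℤ_24 is abelian, so Z(G) = G

Z(ℤ_24) = ℤ_24


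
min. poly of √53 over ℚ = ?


√53 satisfies x² - 53 = 0, irreducible over ℚ since 53 is squarefree

Minimal polynomial: x² - 53


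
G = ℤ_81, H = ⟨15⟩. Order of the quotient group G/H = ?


|⟨15⟩| = n / gcd(15, 81) = 81 / 3 = 27
H is normal (ℤ_81 is abelian).
|G/H| = |G| / |H| = 81 / 27 = 3

|G/H| = 3


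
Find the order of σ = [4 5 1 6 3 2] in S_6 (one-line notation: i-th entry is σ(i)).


Cycle decomposition: (1 4 6 2 5 3)
Cycle lengths: 6
Order = lcm(6) = 6

ord(σ) = 6


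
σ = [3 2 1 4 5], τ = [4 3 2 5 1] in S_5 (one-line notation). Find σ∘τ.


σ∘τ: apply τ first, then σ
1 →τ 4 →σ 4
2 →τ 3 →σ 1
3 →τ 2 →σ 2
4 →τ 5 →σ 5
5 →τ 1 →σ 3

σ∘τ = [4 1 2 5 3]


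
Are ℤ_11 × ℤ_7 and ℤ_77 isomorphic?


Comparing ℤ_11 × ℤ_7 and ℤ_77:
gcd(11,7) = 1, so ℤ_11 × ℤ_7 ≅ ℤ_77 (CRT)

Yes, ℤ_11 × ℤ_7 ≅ ℤ_77


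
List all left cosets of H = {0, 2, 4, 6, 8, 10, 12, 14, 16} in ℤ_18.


H = {0, 2, 4, 6, 8, 10, 12, 14, 16}, |H| = 9
Number of cosets = |G|/|H| = 18/9 = 2
0 + H = {0, 2, 4, 6, 8, 10, 12, 14, 16}
1 + H = {1, 3, 5, 7, 9, 11, 13, 15, 17}

Cosets: 0+H={0,2,4,6,8,10,12,14,16}; 1+H={1,3,5,7,9,11,13,15,17}


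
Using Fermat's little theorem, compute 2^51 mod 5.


Fermat's little theorem: if p is prime and gcd(a,p)=1, then a^(p-1) ≡ 1 (mod p)
p = 5 is prime, gcd(2,5) = 1
Reduce exponent: 51 mod 4 = 3
So 2^51 ≡ 2^3 (mod 5)
2^3 mod 5 = 3

2^51 ≡ 3 (mod 5)


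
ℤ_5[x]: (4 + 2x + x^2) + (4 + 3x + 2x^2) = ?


Add coefficients mod 5:
x^0: 4 + 4 = 3 (mod 5)
x^1: 2 + 3 = 0 (mod 5)
x^2: 1 + 2 = 3 (mod 5)
Result: 3 + 3x^2

f + g = 3 + 3x^2


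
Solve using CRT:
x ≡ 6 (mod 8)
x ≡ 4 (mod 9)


m₁ = 8, m₂ = 9, gcd = 1, so CRT applies. M = m₁·m₂ = 72
Let M₁ = M/m₁ = 9, M₂ = M/m₂ = 8
Find y₁ ≡ M₁⁻¹ (mod m₁): 9⁻¹ ≡ 1 (mod 8)
Find y₂ ≡ M₂⁻¹ (mod m₂): 8⁻¹ ≡ 8 (mod 9)
x = a₁·M₁·y₁ + a₂·M₂·y₂ = 6·9·1 + 4·8·8 = 310
Reduce mod 72: x ≡ 22
Check: 22 mod 8 = 6 ✓, 22 mod 9 = 4 ✓

x ≡ 22 (mod 72)


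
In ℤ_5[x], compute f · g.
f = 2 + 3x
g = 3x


Expand and collect like terms; reduce coefficients mod 5:
x^0: 2·0 = 0 ≡ 0 (mod 5)
x^1: 2·3 + 3·0 = 6 ≡ 1 (mod 5)
x^2: 3·3 = 9 ≡ 4 (mod 5)
Result: x + 4x^2

f · g = x + 4x^2


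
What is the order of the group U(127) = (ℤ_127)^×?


U(n) is the group of units mod n; |U(n)| = φ(n)
|U(127)| = φ(127) = 126

|U(127) = (ℤ_127)^×| = 126


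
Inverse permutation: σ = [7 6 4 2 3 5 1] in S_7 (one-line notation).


To find σ⁻¹, swap domain and range:
σ(1) = 7 → σ⁻¹(7) = 1
σ(2) = 6 → σ⁻¹(6) = 2
σ(3) = 4 → σ⁻¹(4) = 3
σ(4) = 2 → σ⁻¹(2) = 4
σ(5) = 3 → σ⁻¹(3) = 5
σ(6) = 5 → σ⁻¹(5) = 6
σ(7) = 1 → σ⁻¹(1) = 7

σ⁻¹ = [7 4 5 3 6 2 1]


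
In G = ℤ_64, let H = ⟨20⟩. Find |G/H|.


|⟨20⟩| = n / gcd(20, 64) = 64 / 4 = 16
H is normal (ℤ_64 is abelian).
|G/H| = |G| / |H| = 64 / 16 = 4

|G/H| = 4


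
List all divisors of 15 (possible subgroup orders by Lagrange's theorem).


Lagrange's theorem: |H| divides |G|
|G| = 15
Divisors of 15: 1, 3, 5, 15

Possible subgroup orders: {1, 3, 5, 15}


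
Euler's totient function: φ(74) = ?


Factor n: 74 = 2 × 37
φ(n) = n · ∏(1 - 1/p) over distinct primes p | n
φ(74) = 74 · (1 - 1/2) · (1 - 1/37) = 36

φ(74) = 36


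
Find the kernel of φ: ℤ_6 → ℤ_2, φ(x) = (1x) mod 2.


Kernel = preimage of identity
ker(φ) = {x ∈ ℤ_6 : 1x ≡ 0 (mod 2)}. Since 2 | 6, φ is well-defined. The kernel is the cyclic subgroup ⟨2⟩ of ℤ_6 (order 3), i.e. {0, 2, 4}

ker(φ) = {0, 2, 4}


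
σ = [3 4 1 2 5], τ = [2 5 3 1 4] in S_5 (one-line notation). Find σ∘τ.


σ∘τ: apply τ first, then σ
1 →τ 2 →σ 4
2 →τ 5 →σ 5
3 →τ 3 →σ 1
4 →τ 1 →σ 3
5 →τ 4 →σ 2

σ∘τ = [4 5 1 3 2]


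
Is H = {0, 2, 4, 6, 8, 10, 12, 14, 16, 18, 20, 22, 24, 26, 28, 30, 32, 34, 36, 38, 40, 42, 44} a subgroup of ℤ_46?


Subgroup test for H = {0, 2, 4, 6, 8, 10, 12, 14, 16, 18, 20, 22, 24, 26, 28, 30, 32, 34, 36, 38, 40, 42, 44} in (ℤ_46, +):
(1) 0 ∈ H? Yes
(2) Closure: for all a,b ∈ H, (a+b) mod 46 ∈ H? Yes
(3) Inverses: for all a ∈ H, -a mod 46 ∈ H? Yes

Yes, H is a subgroup of ℤ_46


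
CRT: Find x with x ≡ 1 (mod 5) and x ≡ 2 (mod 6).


m₁ = 5, m₂ = 6, gcd = 1, so CRT applies. M = m₁·m₂ = 30
Let M₁ = M/m₁ = 6, M₂ = M/m₂ = 5
Find y₁ ≡ M₁⁻¹ (mod m₁): 6⁻¹ ≡ 1 (mod 5)
Find y₂ ≡ M₂⁻¹ (mod m₂): 5⁻¹ ≡ 5 (mod 6)
x = a₁·M₁·y₁ + a₂·M₂·y₂ = 1·6·1 + 2·5·5 = 56
Reduce mod 30: x ≡ 26
Check: 26 mod 5 = 1 ✓, 26 mod 6 = 2 ✓

x ≡ 26 (mod 30)


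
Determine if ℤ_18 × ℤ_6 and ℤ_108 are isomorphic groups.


Comparing ℤ_18 × ℤ_6 and ℤ_108:
gcd(18,6) = 6 ≠ 1. Max element order in ℤ_18×ℤ_6 is lcm(18,6) = 18 < 108, so it has no element of order 108

No, ℤ_18 × ℤ_6 ≇ ℤ_108


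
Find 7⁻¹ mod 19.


Use the extended Euclidean algorithm to write 1 = 7·s + 19·t; then s mod 19 is the inverse.
Euclidean algorithm:
  7 = 0·19 + 7
  19 = 2·7 + 5
  7 = 1·5 + 2
  5 = 2·2 + 1
  2 = 2·1 + 0
gcd(7,19) = 1
Back-substitution gives: 7·(-8) + 19·(3) = 1
So 7⁻¹ ≡ -8 ≡ 11 (mod 19)
Check: 7 × 11 = 77 ≡ 1 (mod 19) ✓

7⁻¹ ≡ 11 (mod 19)


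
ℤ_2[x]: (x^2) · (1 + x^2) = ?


Expand and collect like terms; reduce coefficients mod 2:
x^0: 0·1 = 0 ≡ 0 (mod 2)
x^1: 0·0 + 0·1 = 0 ≡ 0 (mod 2)
x^2: 0·1 + 0·0 + 1·1 = 1 ≡ 1 (mod 2)
x^3: 0·1 + 1·0 = 0 ≡ 0 (mod 2)
x^4: 1·1 = 1 ≡ 1 (mod 2)
Result: x^2 + x^4

f · g = x^2 + x^4


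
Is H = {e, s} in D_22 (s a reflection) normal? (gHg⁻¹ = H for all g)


H = {e, s} in D_22 (s a reflection)
r·s·r⁻¹ = sr⁻² ≠ s for n ≥ 3, so {e, s} is not closed under conjugation

No, not a normal subgroup


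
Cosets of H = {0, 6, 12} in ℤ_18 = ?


H = {0, 6, 12}, |H| = 3
Number of cosets = |G|/|H| = 18/3 = 6
0 + H = {0, 6, 12}
1 + H = {1, 7, 13}
2 + H = {2, 8, 14}
3 + H = {3, 9, 15}
4 + H = {4, 10, 16}
5 + H = {5, 11, 17}

Cosets: 0+H={0,6,12}; 1+H={1,7,13}; 2+H={2,8,14}; 3+H={3,9,15}; 4+H={4,10,16}; 5+H={5,11,17}


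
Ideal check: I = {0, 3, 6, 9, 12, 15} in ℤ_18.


Check ideal conditions for I = {0, 3, 6, 9, 12, 15} in ℤ_18:
(1) I is an additive subgroup? Yes
(2) For r ∈ ℤ_18 and a ∈ I: r·a ∈ I? Yes

Yes, I is an ideal of ℤ_18


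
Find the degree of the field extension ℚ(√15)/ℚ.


√15 has minimal polynomial x² - 15 (irreducible over ℚ since 15 is squarefree)

[ℚ(√15)/ℚ] = 2


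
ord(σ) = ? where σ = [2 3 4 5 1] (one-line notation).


Cycle decomposition: (1 2 3 4 5)
Cycle lengths: 5
Order = lcm(5) = 5

ord(σ) = 5


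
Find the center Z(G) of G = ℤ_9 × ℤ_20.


Z(G) = {g ∈ G | gx = xg for all x ∈ G}
Direct product of abelian groups is abelian, so Z(G) = G

Z(ℤ_9 × ℤ_20) = ℤ_9 × ℤ_20


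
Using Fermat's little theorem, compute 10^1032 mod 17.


Fermat's little theorem: if p is prime and gcd(a,p)=1, then a^(p-1) ≡ 1 (mod p)
p = 17 is prime, gcd(10,17) = 1
Reduce exponent: 1032 mod 16 = 8
So 10^1032 ≡ 10^8 (mod 17)
10^8 mod 17 = 16

10^1032 ≡ 16 (mod 17)


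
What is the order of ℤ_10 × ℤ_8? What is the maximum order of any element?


|ℤ_10 × ℤ_8| = 10 × 8 = 80
Max element order = lcm(10,8) = 40
Cyclic? No (gcd=2)

|ℤ_10×ℤ_8| = 80, max element order = 40


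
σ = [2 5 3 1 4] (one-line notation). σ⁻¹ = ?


To find σ⁻¹, swap domain and range:
σ(1) = 2 → σ⁻¹(2) = 1
σ(2) = 5 → σ⁻¹(5) = 2
σ(3) = 3 → σ⁻¹(3) = 3
σ(4) = 1 → σ⁻¹(1) = 4
σ(5) = 4 → σ⁻¹(4) = 5

σ⁻¹ = [4 1 3 5 2]


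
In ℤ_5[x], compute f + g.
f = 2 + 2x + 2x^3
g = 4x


Add coefficients mod 5:
x^0: 2 + 0 = 2 (mod 5)
x^1: 2 + 4 = 1 (mod 5)
x^2: 0 + 0 = 0 (mod 5)
x^3: 2 + 0 = 2 (mod 5)
Result: 2 + x + 2x^3

f + g = 2 + x + 2x^3


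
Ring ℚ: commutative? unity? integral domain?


ℚ is a field: commutative, has unity, every nonzero element is a unit (hence an integral domain)
Commutative: Yes
Integral domain: Yes
Has unity: Yes

ℚ: Commutative=Yes, Unity=Yes


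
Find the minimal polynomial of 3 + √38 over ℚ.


Let α = 3 + √38. Then α - 3 = √38, so (α - 3)² = 38, giving α² - 6α - 29 = 0. Degree 2 and α ∉ ℚ, so this is the minimal polynomial.

Minimal polynomial: x² - 6x - 29


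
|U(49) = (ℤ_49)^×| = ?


U(n) is the group of units mod n; |U(n)| = φ(n)
|U(49)| = φ(49) = 42

|U(49) = (ℤ_49)^×| = 42


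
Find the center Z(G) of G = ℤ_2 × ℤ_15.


Z(G) = {g ∈ G | gx = xg for all x ∈ G}
Direct product of abelian groups is abelian, so Z(G) = G

Z(ℤ_2 × ℤ_15) = ℤ_2 × ℤ_15


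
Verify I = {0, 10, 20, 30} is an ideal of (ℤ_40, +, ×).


Check ideal conditions for I = {0, 10, 20, 30} in ℤ_40:
(1) I is an additive subgroup? Yes
(2) For r ∈ ℤ_40 and a ∈ I: r·a ∈ I? Yes

Yes, I is an ideal of ℤ_40


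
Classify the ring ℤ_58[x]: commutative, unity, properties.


ℤ_58 has zero divisors (2·29 ≡ 0), and these lift to constant zero divisors in ℤ_58[x]; so not an integral domain
Commutative: Yes
Integral domain: No
Has unity: Yes

ℤ_58[x]: Commutative=Yes, Unity=Yes


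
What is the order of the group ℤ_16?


ℤ_n has n elements.

|ℤ_16| = 16


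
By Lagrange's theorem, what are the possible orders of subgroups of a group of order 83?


Lagrange's theorem: |H| divides |G|
|G| = 83
Divisors of 83: 1, 83

Possible subgroup orders: {1, 83}


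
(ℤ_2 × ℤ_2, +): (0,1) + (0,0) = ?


Operation: componentwise addition mod (2, 2)
(0,1) + (0,0) = ((a₁+b₁) mod 2, (a₂+b₂) mod 2) with a = (0,1), b = (0,0)

(0,1) + (0,0) = (0,1)


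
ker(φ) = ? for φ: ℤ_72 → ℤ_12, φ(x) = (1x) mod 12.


Kernel = preimage of identity
ker(φ) = {x ∈ ℤ_72 : 1x ≡ 0 (mod 12)}. Since 12 | 72, φ is well-defined. The kernel is the cyclic subgroup ⟨12⟩ of ℤ_72 (order 6), i.e. {0, 12, 24, 36, 48, 60}

ker(φ) = {0, 12, 24, 36, 48, 60}


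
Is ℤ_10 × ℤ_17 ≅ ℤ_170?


Comparing ℤ_10 × ℤ_17 and ℤ_170:
gcd(10,17) = 1, so ℤ_10 × ℤ_17 ≅ ℤ_170 (CRT)

Yes, ℤ_10 × ℤ_17 ≅ ℤ_170


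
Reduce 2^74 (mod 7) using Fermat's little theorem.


Fermat's little theorem: if p is prime and gcd(a,p)=1, then a^(p-1) ≡ 1 (mod p)
p = 7 is prime, gcd(2,7) = 1
Reduce exponent: 74 mod 6 = 2
So 2^74 ≡ 2^2 (mod 7)
2^2 mod 7 = 4

2^74 ≡ 4 (mod 7)


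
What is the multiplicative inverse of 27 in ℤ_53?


Use the extended Euclidean algorithm to write 1 = 27·s + 53·t; then s mod 53 is the inverse.
Euclidean algorithm:
  27 = 0·53 + 27
  53 = 1·27 + 26
  27 = 1·26 + 1
  26 = 26·1 + 0
gcd(27,53) = 1
Back-substitution gives: 27·(2) + 53·(-1) = 1
So 27⁻¹ ≡ 2 ≡ 2 (mod 53)
Check: 27 × 2 = 54 ≡ 1 (mod 53) ✓

27⁻¹ ≡ 2 (mod 53)


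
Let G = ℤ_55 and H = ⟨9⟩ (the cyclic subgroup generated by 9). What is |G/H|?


|⟨9⟩| = n / gcd(9, 55) = 55 / 1 = 55
H is normal (ℤ_55 is abelian).
|G/H| = |G| / |H| = 55 / 55 = 1

|G/H| = 1


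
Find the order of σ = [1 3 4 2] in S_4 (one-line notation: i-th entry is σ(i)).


Cycle decomposition: (2 3 4)
Cycle lengths: 3
Order = lcm(3) = 3

ord(σ) = 3


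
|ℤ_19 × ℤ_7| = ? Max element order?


|ℤ_19 × ℤ_7| = 19 × 7 = 133
Max element order = lcm(19,7) = 133
Cyclic? Yes (gcd=1)

|ℤ_19×ℤ_7| = 133, max element order = 133


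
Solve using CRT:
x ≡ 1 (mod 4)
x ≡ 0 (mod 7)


m₁ = 4, m₂ = 7, gcd = 1, so CRT applies. M = m₁·m₂ = 28
Let M₁ = M/m₁ = 7, M₂ = M/m₂ = 4
Find y₁ ≡ M₁⁻¹ (mod m₁): 7⁻¹ ≡ 3 (mod 4)
Find y₂ ≡ M₂⁻¹ (mod m₂): 4⁻¹ ≡ 2 (mod 7)
x = a₁·M₁·y₁ + a₂·M₂·y₂ = 1·7·3 + 0·4·2 = 21
Reduce mod 28: x ≡ 21
Check: 21 mod 4 = 1 ✓, 21 mod 7 = 0 ✓

x ≡ 21 (mod 28)


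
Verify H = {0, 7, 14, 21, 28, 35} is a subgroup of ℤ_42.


Subgroup test for H = {0, 7, 14, 21, 28, 35} in (ℤ_42, +):
(1) 0 ∈ H? Yes
(2) Closure: for all a,b ∈ H, (a+b) mod 42 ∈ H? Yes
(3) Inverses: for all a ∈ H, -a mod 42 ∈ H? Yes

Yes, H is a subgroup of ℤ_42


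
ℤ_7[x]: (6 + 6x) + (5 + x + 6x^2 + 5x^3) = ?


Add coefficients mod 7:
x^0: 6 + 5 = 4 (mod 7)
x^1: 6 + 1 = 0 (mod 7)
x^2: 0 + 6 = 6 (mod 7)
x^3: 0 + 5 = 5 (mod 7)
Result: 4 + 6x^2 + 5x^3

f + g = 4 + 6x^2 + 5x^3


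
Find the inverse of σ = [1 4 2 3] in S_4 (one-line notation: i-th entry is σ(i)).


To find σ⁻¹, swap domain and range:
σ(1) = 1 → σ⁻¹(1) = 1
σ(2) = 4 → σ⁻¹(4) = 2
σ(3) = 2 → σ⁻¹(2) = 3
σ(4) = 3 → σ⁻¹(3) = 4

σ⁻¹ = [1 3 4 2]


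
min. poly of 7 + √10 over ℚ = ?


Let α = 7 + √10. Then α - 7 = √10, so (α - 7)² = 10, giving α² - 14α + 39 = 0. Degree 2 and α ∉ ℚ, so this is the minimal polynomial.

Minimal polynomial: x² - 14x + 39


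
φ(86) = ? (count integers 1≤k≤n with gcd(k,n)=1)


Factor n: 86 = 2 × 43
φ(n) = n · ∏(1 - 1/p) over distinct primes p | n
φ(86) = 86 · (1 - 1/2) · (1 - 1/43) = 42

φ(86) = 42


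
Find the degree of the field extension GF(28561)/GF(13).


GF(28561) = GF(13^4), so the extension degree is 4

[GF(28561)/GF(13)] = 4


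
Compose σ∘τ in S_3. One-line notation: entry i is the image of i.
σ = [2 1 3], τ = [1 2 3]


σ∘τ: apply τ first, then σ
1 →τ 1 →σ 2
2 →τ 2 →σ 1
3 →τ 3 →σ 3

σ∘τ = [2 1 3]


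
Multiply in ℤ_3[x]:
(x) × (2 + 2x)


Expand and collect like terms; reduce coefficients mod 3:
x^0: 0·2 = 0 ≡ 0 (mod 3)
x^1: 0·2 + 1·2 = 2 ≡ 2 (mod 3)
x^2: 1·2 = 2 ≡ 2 (mod 3)
Result: 2x + 2x^2

f · g = 2x + 2x^2


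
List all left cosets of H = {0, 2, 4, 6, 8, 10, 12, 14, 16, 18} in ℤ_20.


H = {0, 2, 4, 6, 8, 10, 12, 14, 16, 18}, |H| = 10
Number of cosets = |G|/|H| = 20/10 = 2
0 + H = {0, 2, 4, 6, 8, 10, 12, 14, 16, 18}
1 + H = {1, 3, 5, 7, 9, 11, 13, 15, 17, 19}

Cosets: 0+H={0,2,4,6,8,10,12,14,16,18}; 1+H={1,3,5,7,9,11,13,15,17,19}


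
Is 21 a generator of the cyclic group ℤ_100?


g generates ℤ_n iff gcd(g, n) = 1
gcd(21, 100) = 1
Since gcd = 1, 21 is a generator.

Yes, 21 generates ℤ_100


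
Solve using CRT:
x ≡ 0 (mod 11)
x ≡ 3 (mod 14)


m₁ = 11, m₂ = 14, gcd = 1, so CRT applies. M = m₁·m₂ = 154
Let M₁ = M/m₁ = 14, M₂ = M/m₂ = 11
Find y₁ ≡ M₁⁻¹ (mod m₁): 14⁻¹ ≡ 4 (mod 11)
Find y₂ ≡ M₂⁻¹ (mod m₂): 11⁻¹ ≡ 9 (mod 14)
x = a₁·M₁·y₁ + a₂·M₂·y₂ = 0·14·4 + 3·11·9 = 297
Reduce mod 154: x ≡ 143
Check: 143 mod 11 = 0 ✓, 143 mod 14 = 3 ✓

x ≡ 143 (mod 154)


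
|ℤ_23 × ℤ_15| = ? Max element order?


|ℤ_23 × ℤ_15| = 23 × 15 = 345
Max element order = lcm(23,15) = 345
Cyclic? Yes (gcd=1)

|ℤ_23×ℤ_15| = 345, max element order = 345


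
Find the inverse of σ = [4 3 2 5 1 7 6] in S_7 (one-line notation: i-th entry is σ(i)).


To find σ⁻¹, swap domain and range:
σ(1) = 4 → σ⁻¹(4) = 1
σ(2) = 3 → σ⁻¹(3) = 2
σ(3) = 2 → σ⁻¹(2) = 3
σ(4) = 5 → σ⁻¹(5) = 4
σ(5) = 1 → σ⁻¹(1) = 5
σ(6) = 7 → σ⁻¹(7) = 6
σ(7) = 6 → σ⁻¹(6) = 7

σ⁻¹ = [5 3 2 1 4 7 6]


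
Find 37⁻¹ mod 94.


Use the extended Euclidean algorithm to write 1 = 37·s + 94·t; then s mod 94 is the inverse.
Euclidean algorithm:
  37 = 0·94 + 37
  94 = 2·37 + 20
  37 = 1·20 + 17
  20 = 1·17 + 3
  17 = 5·3 + 2
  3 = 1·2 + 1
  2 = 2·1 + 0
gcd(37,94) = 1
Back-substitution gives: 37·(-33) + 94·(13) = 1
So 37⁻¹ ≡ -33 ≡ 61 (mod 94)
Check: 37 × 61 = 2257 ≡ 1 (mod 94) ✓

37⁻¹ ≡ 61 (mod 94)


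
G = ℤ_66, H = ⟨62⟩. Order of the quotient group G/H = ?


|⟨62⟩| = n / gcd(62, 66) = 66 / 2 = 33
H is normal (ℤ_66 is abelian).
|G/H| = |G| / |H| = 66 / 33 = 2

|G/H| = 2


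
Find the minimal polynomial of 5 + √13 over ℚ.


Let α = 5 + √13. Then α - 5 = √13, so (α - 5)² = 13, giving α² - 10α + 12 = 0. Degree 2 and α ∉ ℚ, so this is the minimal polynomial.

Minimal polynomial: x² - 10x + 12


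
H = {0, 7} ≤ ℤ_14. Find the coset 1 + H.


1 + H = {1 + h (mod 14) : h ∈ H}
1+0=1, 1+7=8

1 + H = {1, 8}


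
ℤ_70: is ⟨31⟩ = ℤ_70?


g generates ℤ_n iff gcd(g, n) = 1
gcd(31, 70) = 1
Since gcd = 1, 31 is a generator.

Yes, 31 generates ℤ_70


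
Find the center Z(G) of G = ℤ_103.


Z(G) = {g ∈ G | gx = xg for all x ∈ G}
ℤ_103 is abelian, so Z(G) = G

Z(ℤ_103) = ℤ_103


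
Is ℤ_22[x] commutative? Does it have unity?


ℤ_22 has zero divisors (2·11 ≡ 0), and these lift to constant zero divisors in ℤ_22[x]; so not an integral domain
Commutative: Yes
Integral domain: No
Has unity: Yes

ℤ_22[x]: Commutative=Yes, Unity=Yes


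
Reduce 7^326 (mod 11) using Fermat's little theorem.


Fermat's little theorem: if p is prime and gcd(a,p)=1, then a^(p-1) ≡ 1 (mod p)
p = 11 is prime, gcd(7,11) = 1
Reduce exponent: 326 mod 10 = 6
So 7^326 ≡ 7^6 (mod 11)
7^6 mod 11 = 4

7^326 ≡ 4 (mod 11)


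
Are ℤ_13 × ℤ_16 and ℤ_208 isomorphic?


Comparing ℤ_13 × ℤ_16 and ℤ_208:
gcd(13,16) = 1, so ℤ_13 × ℤ_16 ≅ ℤ_208 (CRT)

Yes, ℤ_13 × ℤ_16 ≅ ℤ_208


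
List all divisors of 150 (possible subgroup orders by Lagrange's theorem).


Lagrange's theorem: |H| divides |G|
|G| = 150
Divisors of 150: 1, 2, 3, 5, 6, 10, 15, 25, 30, 50, 75, 150

Possible subgroup orders: {1, 2, 3, 5, 6, 10, 15, 25, 30, 50, 75, 150}


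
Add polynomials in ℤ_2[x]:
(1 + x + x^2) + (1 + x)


Add coefficients mod 2:
x^0: 1 + 1 = 0 (mod 2)
x^1: 1 + 1 = 0 (mod 2)
x^2: 1 + 0 = 1 (mod 2)
Result: x^2

f + g = x^2


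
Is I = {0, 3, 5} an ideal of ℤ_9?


Check ideal conditions for I = {0, 3, 5} in ℤ_9:
(1) I is an additive subgroup? No
(2) For r ∈ ℤ_9 and a ∈ I: r·a ∈ I? No  [counterexample: r=2, a=3, r·a mod 9 = 6 ∉ I]

No, I is not an ideal of ℤ_9


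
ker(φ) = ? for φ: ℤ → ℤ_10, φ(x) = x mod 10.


Kernel = preimage of identity
ker(φ) = {x ∈ ℤ : x ≡ 0 (mod 10)} = 10ℤ = {0, ±10, ±20, ...}

ker(φ) = 10ℤ


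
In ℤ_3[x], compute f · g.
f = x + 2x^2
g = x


Expand and collect like terms; reduce coefficients mod 3:
x^0: 0·0 = 0 ≡ 0 (mod 3)
x^1: 0·1 + 1·0 = 0 ≡ 0 (mod 3)
x^2: 1·1 + 2·0 = 1 ≡ 1 (mod 3)
x^3: 2·1 = 2 ≡ 2 (mod 3)
Result: x^2 + 2x^3

f · g = x^2 + 2x^3


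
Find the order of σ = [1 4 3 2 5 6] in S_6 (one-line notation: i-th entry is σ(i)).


Cycle decomposition: (2 4)
Cycle lengths: 2
Order = lcm(2) = 2

ord(σ) = 2


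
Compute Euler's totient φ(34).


Factor n: 34 = 2 × 17
φ(n) = n · ∏(1 - 1/p) over distinct primes p | n
φ(34) = 34 · (1 - 1/2) · (1 - 1/17) = 16

φ(34) = 16


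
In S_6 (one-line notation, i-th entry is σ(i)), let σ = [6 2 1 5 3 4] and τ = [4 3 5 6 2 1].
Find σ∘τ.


σ∘τ: apply τ first, then σ
1 →τ 4 →σ 5
2 →τ 3 →σ 1
3 →τ 5 →σ 3
4 →τ 6 →σ 4
5 →τ 2 →σ 2
6 →τ 1 →σ 6

σ∘τ = [5 1 3 4 2 6]


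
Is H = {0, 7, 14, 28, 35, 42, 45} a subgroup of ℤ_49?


Subgroup test for H = {0, 7, 14, 28, 35, 42, 45} in (ℤ_49, +):
(1) 0 ∈ H? Yes
(2) Closure: for all a,b ∈ H, (a+b) mod 49 ∈ H? No  [counterexample: 7 + 14 = 21 ∉ H]
(3) Inverses: for all a ∈ H, -a mod 49 ∈ H? No

No, H is not a subgroup of ℤ_49


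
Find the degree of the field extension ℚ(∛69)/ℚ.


∛69 has minimal polynomial x³ - 69 (irreducible over ℚ since 69 is not a perfect cube)

[ℚ(∛69)/ℚ] = 3


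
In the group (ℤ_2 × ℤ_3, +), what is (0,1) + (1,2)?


Operation: componentwise addition mod (2, 3)
(0,1) + (1,2) = ((a₁+b₁) mod 2, (a₂+b₂) mod 3) with a = (0,1), b = (1,2)

(0,1) + (1,2) = (1,0)


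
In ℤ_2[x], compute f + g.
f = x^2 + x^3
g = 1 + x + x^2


Add coefficients mod 2:
x^0: 0 + 1 = 1 (mod 2)
x^1: 0 + 1 = 1 (mod 2)
x^2: 1 + 1 = 0 (mod 2)
x^3: 1 + 0 = 1 (mod 2)
Result: 1 + x + x^3

f + g = 1 + x + x^3


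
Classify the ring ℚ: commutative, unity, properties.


ℚ is a field: commutative, has unity, every nonzero element is a unit (hence an integral domain)
Commutative: Yes
Integral domain: Yes
Has unity: Yes

ℚ: Commutative=Yes, Unity=Yes


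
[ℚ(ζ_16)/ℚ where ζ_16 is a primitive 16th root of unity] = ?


[ℚ(ζ_n):ℚ] = deg Φ_n(x) = φ(n). Here φ(16) = 8

[ℚ(ζ_16)/ℚ where ζ_16 is a primitive 16th root of unity] = 8


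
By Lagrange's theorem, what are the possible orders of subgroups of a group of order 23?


Lagrange's theorem: |H| divides |G|
|G| = 23
Divisors of 23: 1, 23

Possible subgroup orders: {1, 23}


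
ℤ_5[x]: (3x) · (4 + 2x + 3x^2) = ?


Expand and collect like terms; reduce coefficients mod 5:
x^0: 0·4 = 0 ≡ 0 (mod 5)
x^1: 0·2 + 3·4 = 12 ≡ 2 (mod 5)
x^2: 0·3 + 3·2 = 6 ≡ 1 (mod 5)
x^3: 3·3 = 9 ≡ 4 (mod 5)
Result: 2x + x^2 + 4x^3

f · g = 2x + x^2 + 4x^3


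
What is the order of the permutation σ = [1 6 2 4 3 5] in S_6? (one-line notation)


Cycle decomposition: (2 6 5 3)
Cycle lengths: 4
Order = lcm(4) = 4

ord(σ) = 4


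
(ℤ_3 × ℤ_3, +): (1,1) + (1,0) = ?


Operation: componentwise addition mod (3, 3)
(1,1) + (1,0) = ((a₁+b₁) mod 3, (a₂+b₂) mod 3) with a = (1,1), b = (1,0)

(1,1) + (1,0) = (2,1)


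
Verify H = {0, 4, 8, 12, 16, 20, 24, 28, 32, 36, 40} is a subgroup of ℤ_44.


Subgroup test for H = {0, 4, 8, 12, 16, 20, 24, 28, 32, 36, 40} in (ℤ_44, +):
(1) 0 ∈ H? Yes
(2) Closure: for all a,b ∈ H, (a+b) mod 44 ∈ H? Yes
(3) Inverses: for all a ∈ H, -a mod 44 ∈ H? Yes

Yes, H is a subgroup of ℤ_44


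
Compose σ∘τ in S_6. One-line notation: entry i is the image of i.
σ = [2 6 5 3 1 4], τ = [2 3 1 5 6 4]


σ∘τ: apply τ first, then σ
1 →τ 2 →σ 6
2 →τ 3 →σ 5
3 →τ 1 →σ 2
4 →τ 5 →σ 1
5 →τ 6 →σ 4
6 →τ 4 →σ 3

σ∘τ = [6 5 2 1 4 3]


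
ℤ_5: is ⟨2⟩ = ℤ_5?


g generates ℤ_n iff gcd(g, n) = 1
gcd(2, 5) = 1
Since gcd = 1, 2 is a generator.

Yes, 2 generates ℤ_5


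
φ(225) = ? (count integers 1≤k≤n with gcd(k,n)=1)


Factor n: 225 = 3^2 × 5^2
φ(n) = n · ∏(1 - 1/p) over distinct primes p | n
φ(225) = 225 · (1 - 1/3) · (1 - 1/5) = 120

φ(225) = 120


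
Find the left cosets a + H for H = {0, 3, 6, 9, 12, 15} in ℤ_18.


H = {0, 3, 6, 9, 12, 15}, |H| = 6
Number of cosets = |G|/|H| = 18/6 = 3
0 + H = {0, 3, 6, 9, 12, 15}
1 + H = {1, 4, 7, 10, 13, 16}
2 + H = {2, 5, 8, 11, 14, 17}

Cosets: 0+H={0,3,6,9,12,15}; 1+H={1,4,7,10,13,16}; 2+H={2,5,8,11,14,17}


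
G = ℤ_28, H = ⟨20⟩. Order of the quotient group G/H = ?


|⟨20⟩| = n / gcd(20, 28) = 28 / 4 = 7
H is normal (ℤ_28 is abelian).
|G/H| = |G| / |H| = 28 / 7 = 4

|G/H| = 4


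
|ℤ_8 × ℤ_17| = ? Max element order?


|ℤ_8 × ℤ_17| = 8 × 17 = 136
Max element order = lcm(8,17) = 136
Cyclic? Yes (gcd=1)

|ℤ_8×ℤ_17| = 136, max element order = 136


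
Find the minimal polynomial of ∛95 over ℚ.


∛95 satisfies x³ - 95 = 0, irreducible over ℚ (no rational root; 95 is not a perfect cube)

Minimal polynomial: x³ - 95


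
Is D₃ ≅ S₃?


Comparing D₃ and S₃:
Both are the unique non-abelian group of order 6

Yes, D₃ ≅ S₃


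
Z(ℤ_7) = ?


Z(G) = {g ∈ G | gx = xg for all x ∈ G}
ℤ_7 is abelian, so Z(G) = G

Z(ℤ_7) = ℤ_7


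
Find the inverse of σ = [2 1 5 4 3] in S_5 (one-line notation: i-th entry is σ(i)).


To find σ⁻¹, swap domain and range:
σ(1) = 2 → σ⁻¹(2) = 1
σ(2) = 1 → σ⁻¹(1) = 2
σ(3) = 5 → σ⁻¹(5) = 3
σ(4) = 4 → σ⁻¹(4) = 4
σ(5) = 3 → σ⁻¹(3) = 5

σ⁻¹ = [2 1 5 4 3]


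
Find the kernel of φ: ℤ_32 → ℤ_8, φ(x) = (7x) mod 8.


Kernel = preimage of identity
ker(φ) = {x ∈ ℤ_32 : 7x ≡ 0 (mod 8)}. Since 8 | 32, φ is well-defined. The kernel is the cyclic subgroup ⟨8⟩ of ℤ_32 (order 4), i.e. {0, 8, 16, 24}

ker(φ) = {0, 8, 16, 24}


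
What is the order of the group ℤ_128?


ℤ_n has n elements.

|ℤ_128| = 128


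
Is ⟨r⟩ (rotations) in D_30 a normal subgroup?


H = ⟨r⟩ (rotations) in D_30
The rotation subgroup ⟨r⟩ has index 2 in D_30, so it is normal

Yes, normal subgroup


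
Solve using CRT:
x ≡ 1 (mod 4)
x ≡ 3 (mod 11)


m₁ = 4, m₂ = 11, gcd = 1, so CRT applies. M = m₁·m₂ = 44
Let M₁ = M/m₁ = 11, M₂ = M/m₂ = 4
Find y₁ ≡ M₁⁻¹ (mod m₁): 11⁻¹ ≡ 3 (mod 4)
Find y₂ ≡ M₂⁻¹ (mod m₂): 4⁻¹ ≡ 3 (mod 11)
x = a₁·M₁·y₁ + a₂·M₂·y₂ = 1·11·3 + 3·4·3 = 69
Reduce mod 44: x ≡ 25
Check: 25 mod 4 = 1 ✓, 25 mod 11 = 3 ✓

x ≡ 25 (mod 44)


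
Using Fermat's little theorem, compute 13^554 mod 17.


Fermat's little theorem: if p is prime and gcd(a,p)=1, then a^(p-1) ≡ 1 (mod p)
p = 17 is prime, gcd(13,17) = 1
Reduce exponent: 554 mod 16 = 10
So 13^554 ≡ 13^10 (mod 17)
13^10 mod 17 = 16

13^554 ≡ 16 (mod 17)


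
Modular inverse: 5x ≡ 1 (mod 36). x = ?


Use the extended Euclidean algorithm to write 1 = 5·s + 36·t; then s mod 36 is the inverse.
Euclidean algorithm:
  5 = 0·36 + 5
  36 = 7·5 + 1
  5 = 5·1 + 0
gcd(5,36) = 1
Back-substitution gives: 5·(-7) + 36·(1) = 1
So 5⁻¹ ≡ -7 ≡ 29 (mod 36)
Check: 5 × 29 = 145 ≡ 1 (mod 36) ✓

5⁻¹ ≡ 29 (mod 36)


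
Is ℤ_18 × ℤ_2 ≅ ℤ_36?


Comparing ℤ_18 × ℤ_2 and ℤ_36:
gcd(18,2) = 2 ≠ 1. Max element order in ℤ_18×ℤ_2 is lcm(18,2) = 18 < 36, so it has no element of order 36

No, ℤ_18 × ℤ_2 ≇ ℤ_36


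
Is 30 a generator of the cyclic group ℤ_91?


g generates ℤ_n iff gcd(g, n) = 1
gcd(30, 91) = 1
Since gcd = 1, 30 is a generator.

Yes, 30 generates ℤ_91


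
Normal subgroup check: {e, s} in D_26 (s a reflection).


H = {e, s} in D_26 (s a reflection)
r·s·r⁻¹ = sr⁻² ≠ s for n ≥ 3, so {e, s} is not closed under conjugation

No, not a normal subgroup


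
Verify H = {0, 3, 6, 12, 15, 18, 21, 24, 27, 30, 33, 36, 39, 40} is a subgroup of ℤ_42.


Subgroup test for H = {0, 3, 6, 12, 15, 18, 21, 24, 27, 30, 33, 36, 39, 40} in (ℤ_42, +):
(1) 0 ∈ H? Yes
(2) Closure: for all a,b ∈ H, (a+b) mod 42 ∈ H? No  [counterexample: 3 + 6 = 9 ∉ H]
(3) Inverses: for all a ∈ H, -a mod 42 ∈ H? No

No, H is not a subgroup of ℤ_42


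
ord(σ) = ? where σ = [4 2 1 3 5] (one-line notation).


Cycle decomposition: (1 4 3)
Cycle lengths: 3
Order = lcm(3) = 3

ord(σ) = 3


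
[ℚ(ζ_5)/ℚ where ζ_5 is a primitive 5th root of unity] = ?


[ℚ(ζ_n):ℚ] = deg Φ_n(x) = φ(n). Here φ(5) = 4

[ℚ(ζ_5)/ℚ where ζ_5 is a primitive 5th root of unity] = 4


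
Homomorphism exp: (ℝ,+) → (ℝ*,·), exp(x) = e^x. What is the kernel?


Kernel = preimage of identity
ker(exp) = {x ∈ ℝ | e^x = 1} = {0}

ker(exp) = {0}


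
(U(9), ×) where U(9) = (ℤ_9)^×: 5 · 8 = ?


Operation: multiplication mod 9
5 · 8 = (a × b) mod 9 with a = 5, b = 8

5 · 8 = 4


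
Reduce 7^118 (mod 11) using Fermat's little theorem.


Fermat's little theorem: if p is prime and gcd(a,p)=1, then a^(p-1) ≡ 1 (mod p)
p = 11 is prime, gcd(7,11) = 1
Reduce exponent: 118 mod 10 = 8
So 7^118 ≡ 7^8 (mod 11)
7^8 mod 11 = 9

7^118 ≡ 9 (mod 11)


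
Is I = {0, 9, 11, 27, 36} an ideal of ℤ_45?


Check ideal conditions for I = {0, 9, 11, 27, 36} in ℤ_45:
(1) I is an additive subgroup? No
(2) For r ∈ ℤ_45 and a ∈ I: r·a ∈ I? No  [counterexample: r=2, a=9, r·a mod 45 = 18 ∉ I]

No, I is not an ideal of ℤ_45


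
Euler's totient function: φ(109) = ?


Factor n: 109 = 109
φ(n) = n · ∏(1 - 1/p) over distinct primes p | n
φ(109) = 109 · (1 - 1/109) = 108

φ(109) = 108


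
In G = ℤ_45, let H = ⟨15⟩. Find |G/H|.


|⟨15⟩| = n / gcd(15, 45) = 45 / 15 = 3
H is normal (ℤ_45 is abelian).
|G/H| = |G| / |H| = 45 / 3 = 15

|G/H| = 15


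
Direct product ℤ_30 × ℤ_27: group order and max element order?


|ℤ_30 × ℤ_27| = 30 × 27 = 810
Max element order = lcm(30,27) = 270
Cyclic? No (gcd=3)

|ℤ_30×ℤ_27| = 810, max element order = 270


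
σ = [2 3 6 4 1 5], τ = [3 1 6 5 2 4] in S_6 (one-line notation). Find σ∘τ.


σ∘τ: apply τ first, then σ
1 →τ 3 →σ 6
2 →τ 1 →σ 2
3 →τ 6 →σ 5
4 →τ 5 →σ 1
5 →τ 2 →σ 3
6 →τ 4 →σ 4

σ∘τ = [6 2 5 1 3 4]


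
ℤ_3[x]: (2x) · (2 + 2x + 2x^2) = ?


Expand and collect like terms; reduce coefficients mod 3:
x^0: 0·2 = 0 ≡ 0 (mod 3)
x^1: 0·2 + 2·2 = 4 ≡ 1 (mod 3)
x^2: 0·2 + 2·2 = 4 ≡ 1 (mod 3)
x^3: 2·2 = 4 ≡ 1 (mod 3)
Result: x + x^2 + x^3

f · g = x + x^2 + x^3


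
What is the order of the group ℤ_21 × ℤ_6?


|A × B| = |A| · |B|
|ℤ_21 × ℤ_6| = 21 × 6 = 126

|ℤ_21 × ℤ_6| = 126


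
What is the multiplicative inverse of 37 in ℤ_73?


Use the extended Euclidean algorithm to write 1 = 37·s + 73·t; then s mod 73 is the inverse.
Euclidean algorithm:
  37 = 0·73 + 37
  73 = 1·37 + 36
  37 = 1·36 + 1
  36 = 36·1 + 0
gcd(37,73) = 1
Back-substitution gives: 37·(2) + 73·(-1) = 1
So 37⁻¹ ≡ 2 ≡ 2 (mod 73)
Check: 37 × 2 = 74 ≡ 1 (mod 73) ✓

37⁻¹ ≡ 2 (mod 73)
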